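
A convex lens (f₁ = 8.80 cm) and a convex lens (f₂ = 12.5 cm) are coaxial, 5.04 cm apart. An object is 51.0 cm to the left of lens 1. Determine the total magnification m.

Lens 1: 1/d_i1 = 1/(8.80) − 1/(51.0) = 0.09403, so d_i1 = 10.64 cm; m₁ = −d_i1/d_o1 = -0.2086.
d_o2 = 5.04 − (10.64) = -5.600 cm (virtual object).
Lens 2: 1/d_i2 = 1/(12.5) − 1/(-5.600) = 0.2586, so d_i2 = 3.867 cm; m₂ = −d_i2/d_o2 = +0.6906.
m = m₁·m₂ = (-0.2086)(+0.6906) = -0.144.

m = -0.144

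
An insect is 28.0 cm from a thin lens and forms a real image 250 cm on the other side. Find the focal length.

Real image ⇒ d_i = +250 cm.
1/f = 1/d_o + 1/d_i = 1/(28.0) + 1/(250) = 0.03971, so f = 25.2 cm.
Since f is positive, the thin lens is converging.

f = 25.2 cm (converging)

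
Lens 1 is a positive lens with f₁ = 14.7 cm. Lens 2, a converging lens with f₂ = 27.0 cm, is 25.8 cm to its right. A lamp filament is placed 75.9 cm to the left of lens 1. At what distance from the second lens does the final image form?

10.5 cm

Lens 1: 1/d_i1 = 1/f₁ − 1/d_o1 = 1/(14.7) − 1/(75.9) = 0.05485, so d_i1 = 18.23 cm.
The intermediate image is 18.23 cm to the right of lens 1, which is 25.8 − (18.23) = 7.570 cm to the left of lens 2, so d_o2 = +7.570 cm.
Lens 2: 1/d_i2 = 1/f₂ − 1/d_o2 = 1/(27.0) − 1/(7.570) = -0.09506, so d_i2 = -10.5 cm.
The final image is virtual, 10.5 cm to the left of lens 2 (overall magnification ≈ -0.33).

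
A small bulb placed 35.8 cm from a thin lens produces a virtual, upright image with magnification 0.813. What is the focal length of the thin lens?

f = -156 cm (diverging)

m = −d_i/d_o ⇒ d_i = −m·d_o = −(+0.813)·(35.8) = -29.11 cm.
1/f = 1/d_o + 1/d_i = 1/(35.8) + 1/(-29.11) = -0.006419, so f = -156 cm.
Since f is negative, the thin lens is diverging.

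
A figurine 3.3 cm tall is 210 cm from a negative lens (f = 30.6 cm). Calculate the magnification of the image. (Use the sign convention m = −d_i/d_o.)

m = +0.127

For a negative lens, f = -30.6 cm.
1/d_i = 1/f − 1/d_o = 1/(-30.60) − 1/(210) = -0.03744, so d_i = -26.71 cm.
m = −d_i/d_o = −(-26.71)/(210) = +0.127.
The image is virtual, upright and reduced, on the same side as the object.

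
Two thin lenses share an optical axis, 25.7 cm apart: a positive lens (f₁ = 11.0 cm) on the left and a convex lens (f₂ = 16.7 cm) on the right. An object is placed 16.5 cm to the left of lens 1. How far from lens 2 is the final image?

Lens 1: 1/d_i1 = 1/f₁ − 1/d_o1 = 1/(11.0) − 1/(16.5) = 0.03030, so d_i1 = 33.00 cm.
The intermediate image is 33.00 cm to the right of lens 1, which lies 7.300 cm to the right of lens 2 — a virtual object — so d_o2 = −7.300 cm.
Lens 2: 1/d_i2 = 1/f₂ − 1/d_o2 = 1/(16.7) − 1/(-7.300) = 0.1969, so d_i2 = 5.08 cm.
The final image is real, 5.08 cm to the right of lens 2 (overall magnification ≈ -1.4).

5.08 cm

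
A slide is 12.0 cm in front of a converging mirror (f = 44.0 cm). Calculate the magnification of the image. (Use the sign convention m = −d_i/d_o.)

m = +1.38

1/d_i = 1/f − 1/d_o = 1/(44.00) − 1/(12.0) = -0.06061, so d_i = -16.50 cm.
m = −d_i/d_o = −(-16.50)/(12.0) = +1.38.
The image is virtual, upright and enlarged, behind the mirror.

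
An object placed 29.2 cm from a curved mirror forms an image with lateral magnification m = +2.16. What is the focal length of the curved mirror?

m = −d_i/d_o ⇒ d_i = −m·d_o = −(+2.16)·(29.2) = -63.07 cm.
1/f = 1/d_o + 1/d_i = 1/(29.2) + 1/(-63.07) = 0.01839, so f = 54.4 cm.
Since f is positive, the curved mirror is concave.

f = 54.4 cm (concave)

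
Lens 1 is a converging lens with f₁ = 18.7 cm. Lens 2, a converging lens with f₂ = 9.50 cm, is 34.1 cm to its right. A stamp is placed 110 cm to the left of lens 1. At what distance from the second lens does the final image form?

53.1 cm

Lens 1: 1/d_i1 = 1/f₁ − 1/d_o1 = 1/(18.7) − 1/(110) = 0.04439, so d_i1 = 22.53 cm.
The intermediate image is 22.53 cm to the right of lens 1, which is 34.1 − (22.53) = 11.57 cm to the left of lens 2, so d_o2 = +11.57 cm.
Lens 2: 1/d_i2 = 1/f₂ − 1/d_o2 = 1/(9.50) − 1/(11.57) = 0.01883, so d_i2 = 53.1 cm.
The final image is real, 53.1 cm to the right of lens 2 (overall magnification ≈ 0.94).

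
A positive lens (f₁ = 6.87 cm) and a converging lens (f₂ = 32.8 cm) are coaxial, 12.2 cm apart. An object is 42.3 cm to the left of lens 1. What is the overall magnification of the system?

m = -0.221

Lens 1: 1/d_i1 = 1/(6.87) − 1/(42.3) = 0.1219, so d_i1 = 8.202 cm; m₁ = −d_i1/d_o1 = -0.1939.
d_o2 = 12.2 − (8.202) = 3.998 cm.
Lens 2: 1/d_i2 = 1/(32.8) − 1/(3.998) = -0.2196, so d_i2 = -4.553 cm; m₂ = −d_i2/d_o2 = +1.139.
m = m₁·m₂ = (-0.1939)(+1.139) = -0.221.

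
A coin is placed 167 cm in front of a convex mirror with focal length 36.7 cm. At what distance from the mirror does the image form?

For a convex mirror, f = -36.7 cm.
Mirror equation: 1/v = 1/f − 1/u = 1/(-36.70) − 1/(167) = -0.02725 − 0.005988 = -0.03324, so v = -30.1 cm.
The image is virtual, upright and reduced, behind the mirror.

30.1 cm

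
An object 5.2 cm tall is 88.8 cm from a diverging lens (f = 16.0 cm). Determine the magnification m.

For a diverging lens, f = -16.0 cm.
1/d_i = 1/f − 1/d_o = 1/(-16.00) − 1/(88.8) = -0.07376, so d_i = -13.56 cm.
m = −d_i/d_o = −(-13.56)/(88.8) = +0.153.
The image is virtual, upright and reduced, on the same side as the object.

m = +0.153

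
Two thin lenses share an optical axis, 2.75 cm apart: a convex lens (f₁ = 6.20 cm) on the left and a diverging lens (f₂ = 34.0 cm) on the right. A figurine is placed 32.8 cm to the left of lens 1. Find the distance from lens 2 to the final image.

5.72 cm

Lens 1: 1/d_i1 = 1/f₁ − 1/d_o1 = 1/(6.20) − 1/(32.8) = 0.1308, so d_i1 = 7.645 cm.
The intermediate image is 7.645 cm to the right of lens 1, which lies 4.895 cm to the right of lens 2 — a virtual object — so d_o2 = −4.895 cm.
Lens 2 is diverging, so f₂ = −34.0 cm.
Lens 2: 1/d_i2 = 1/f₂ − 1/d_o2 = 1/(-34.0) − 1/(-4.895) = 0.1749, so d_i2 = 5.72 cm.
The final image is real, 5.72 cm to the right of lens 2 (overall magnification ≈ -0.27).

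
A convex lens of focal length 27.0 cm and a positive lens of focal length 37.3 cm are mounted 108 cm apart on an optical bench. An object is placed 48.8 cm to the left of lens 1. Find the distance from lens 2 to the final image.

Lens 1: 1/d_i1 = 1/f₁ − 1/d_o1 = 1/(27.0) − 1/(48.8) = 0.01655, so d_i1 = 60.44 cm.
The intermediate image is 60.44 cm to the right of lens 1, which is 108 − (60.44) = 47.56 cm to the left of lens 2, so d_o2 = +47.56 cm.
Lens 2: 1/d_i2 = 1/f₂ − 1/d_o2 = 1/(37.3) − 1/(47.56) = 0.005784, so d_i2 = 173 cm.
The final image is real, 173 cm to the right of lens 2 (overall magnification ≈ 4.5).

173 cm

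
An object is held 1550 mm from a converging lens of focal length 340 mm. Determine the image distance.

436 mm

Thin-lens equation: 1/s_i = 1/f − 1/s_o = 1/(340.0) − 1/(1550) = 0.002941 − 0.0006452 = 0.002296, so s_i = 436 mm.
The image is real, inverted and reduced, on the far side of the lens.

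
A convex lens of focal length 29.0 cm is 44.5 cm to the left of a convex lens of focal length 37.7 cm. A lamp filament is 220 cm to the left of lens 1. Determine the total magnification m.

m = -0.215

Lens 1: 1/d_i1 = 1/(29.0) − 1/(220) = 0.02994, so d_i1 = 33.40 cm; m₁ = −d_i1/d_o1 = -0.1518.
d_o2 = 44.5 − (33.40) = 11.10 cm.
Lens 2: 1/d_i2 = 1/(37.7) − 1/(11.10) = -0.06356, so d_i2 = -15.73 cm; m₂ = −d_i2/d_o2 = +1.417.
m = m₁·m₂ = (-0.1518)(+1.417) = -0.215.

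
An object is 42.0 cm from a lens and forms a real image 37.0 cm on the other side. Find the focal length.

f = 19.7 cm (converging)

Real image ⇒ d_i = +37.0 cm.
1/f = 1/d_o + 1/d_i = 1/(42.0) + 1/(37.0) = 0.05084, so f = 19.7 cm.
Since f is positive, the lens is converging.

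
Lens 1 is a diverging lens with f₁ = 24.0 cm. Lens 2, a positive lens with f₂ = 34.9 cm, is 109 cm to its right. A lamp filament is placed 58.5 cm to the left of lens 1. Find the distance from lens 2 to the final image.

48.3 cm

Lens 1 is diverging, so f₁ = −24.0 cm.
Lens 1: 1/d_i1 = 1/f₁ − 1/d_o1 = 1/(-24.0) − 1/(58.5) = -0.05876, so d_i1 = -17.02 cm.
The intermediate image is 17.02 cm to the left of lens 1 (virtual), which is 109 − (-17.02) = 126.0 cm to the left of lens 2, so d_o2 = +126.0 cm.
Lens 2: 1/d_i2 = 1/f₂ − 1/d_o2 = 1/(34.9) − 1/(126.0) = 0.02072, so d_i2 = 48.3 cm.
The final image is real, 48.3 cm to the right of lens 2 (overall magnification ≈ -0.11).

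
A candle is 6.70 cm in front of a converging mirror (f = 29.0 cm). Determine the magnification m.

1/d_i = 1/f − 1/d_o = 1/(29.00) − 1/(6.70) = -0.1148, so d_i = -8.713 cm.
m = −d_i/d_o = −(-8.713)/(6.70) = +1.30.
The image is virtual, upright and enlarged, behind the mirror.

m = +1.30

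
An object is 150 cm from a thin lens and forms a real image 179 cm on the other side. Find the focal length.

f = 81.6 cm (converging)

Real image ⇒ d_i = +179 cm.
1/f = 1/d_o + 1/d_i = 1/(150) + 1/(179) = 0.01225, so f = 81.6 cm.
Since f is positive, the thin lens is converging.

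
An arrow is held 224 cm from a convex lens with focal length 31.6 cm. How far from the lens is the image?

Thin-lens equation: 1/v = 1/f − 1/u = 1/(31.60) − 1/(224) = 0.03165 − 0.004464 = 0.02718, so v = 36.8 cm.
The image is real, inverted and reduced, on the far side of the lens.

36.8 cm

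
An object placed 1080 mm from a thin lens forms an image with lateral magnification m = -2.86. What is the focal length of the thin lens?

f = 800 mm (converging)

m = −d_i/d_o ⇒ d_i = −m·d_o = −(-2.86)·(1080) = 3089 mm.
1/f = 1/d_o + 1/d_i = 1/(1080) + 1/(3089) = 0.001250, so f = 800 mm.
Since f is positive, the thin lens is converging.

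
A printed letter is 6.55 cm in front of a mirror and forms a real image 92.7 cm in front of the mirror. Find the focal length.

Real image ⇒ d_i = +92.7 cm.
1/f = 1/d_o + 1/d_i = 1/(6.55) + 1/(92.7) = 0.1635, so f = 6.12 cm.
Since f is positive, the mirror is concave.

f = 6.12 cm (concave)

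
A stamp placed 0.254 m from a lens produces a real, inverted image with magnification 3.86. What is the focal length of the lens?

m = −d_i/d_o ⇒ d_i = −m·d_o = −(-3.86)·(0.254) = 0.9804 m.
1/f = 1/d_o + 1/d_i = 1/(0.254) + 1/(0.9804) = 4.957, so f = 0.202 m.
Since f is positive, the lens is converging.

f = 0.202 m (converging)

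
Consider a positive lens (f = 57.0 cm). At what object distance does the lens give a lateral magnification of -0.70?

m = −d_i/d_o ⇒ d_i = −m·d_o.
1/f = 1/d_o + 1/d_i = 1/d_o − 1/(m·d_o) = (1 − 1/m)/d_o, so d_o = f(1 − 1/m) = (57.00)(1 − 1/(-0.70)) = 138 cm.

138 cm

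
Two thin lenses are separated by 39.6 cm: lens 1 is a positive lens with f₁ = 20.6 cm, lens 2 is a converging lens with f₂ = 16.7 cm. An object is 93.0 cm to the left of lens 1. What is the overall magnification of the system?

m = -1.33

Lens 1: 1/d_i1 = 1/(20.6) − 1/(93.0) = 0.03779, so d_i1 = 26.46 cm; m₁ = −d_i1/d_o1 = -0.2845.
d_o2 = 39.6 − (26.46) = 13.14 cm.
Lens 2: 1/d_i2 = 1/(16.7) − 1/(13.14) = -0.01622, so d_i2 = -61.64 cm; m₂ = −d_i2/d_o2 = +4.691.
m = m₁·m₂ = (-0.2845)(+4.691) = -1.33.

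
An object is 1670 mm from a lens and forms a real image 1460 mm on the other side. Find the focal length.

Real image ⇒ d_i = +1460 mm.
1/f = 1/d_o + 1/d_i = 1/(1670) + 1/(1460) = 0.001284, so f = 779 mm.
Since f is positive, the lens is converging.

f = 779 mm (converging)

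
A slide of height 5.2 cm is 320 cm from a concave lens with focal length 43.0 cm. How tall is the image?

For a concave lens, f = -43.0 cm.
1/d_i = 1/f − 1/d_o = 1/(-43.00) − 1/(320) = -0.02638, so d_i = -37.91 cm.
m = −d_i/d_o = +0.1185.
|h_i| = |m|·h_o = 0.1185 × 5.2 = 0.616 cm. The image is virtual, upright and reduced, on the same side as the object.

0.616 cm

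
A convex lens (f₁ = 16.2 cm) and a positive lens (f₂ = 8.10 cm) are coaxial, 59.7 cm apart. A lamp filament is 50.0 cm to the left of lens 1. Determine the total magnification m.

m = +0.140

Lens 1: 1/d_i1 = 1/(16.2) − 1/(50.0) = 0.04173, so d_i1 = 23.96 cm; m₁ = −d_i1/d_o1 = -0.4792.
d_o2 = 59.7 − (23.96) = 35.74 cm.
Lens 2: 1/d_i2 = 1/(8.10) − 1/(35.74) = 0.09548, so d_i2 = 10.47 cm; m₂ = −d_i2/d_o2 = -0.2931.
m = m₁·m₂ = (-0.4792)(-0.2931) = +0.140.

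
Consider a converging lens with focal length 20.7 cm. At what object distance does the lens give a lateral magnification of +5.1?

m = −d_i/d_o ⇒ d_i = −m·d_o.
1/f = 1/d_o + 1/d_i = 1/d_o − 1/(m·d_o) = (1 − 1/m)/d_o, so d_o = f(1 − 1/m) = (20.70)(1 − 1/(+5.1)) = 16.6 cm.

16.6 cm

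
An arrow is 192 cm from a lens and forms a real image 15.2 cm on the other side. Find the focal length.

Real image ⇒ d_i = +15.2 cm.
1/f = 1/d_o + 1/d_i = 1/(192) + 1/(15.2) = 0.07100, so f = 14.1 cm.
Since f is positive, the lens is converging.

f = 14.1 cm (converging)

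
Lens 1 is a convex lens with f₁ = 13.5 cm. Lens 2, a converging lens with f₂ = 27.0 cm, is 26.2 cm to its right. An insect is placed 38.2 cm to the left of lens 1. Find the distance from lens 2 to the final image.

Lens 1: 1/d_i1 = 1/f₁ − 1/d_o1 = 1/(13.5) − 1/(38.2) = 0.04790, so d_i1 = 20.88 cm.
The intermediate image is 20.88 cm to the right of lens 1, which is 26.2 − (20.88) = 5.320 cm to the left of lens 2, so d_o2 = +5.320 cm.
Lens 2: 1/d_i2 = 1/f₂ − 1/d_o2 = 1/(27.0) − 1/(5.320) = -0.1509, so d_i2 = -6.63 cm.
The final image is virtual, 6.63 cm to the left of lens 2 (overall magnification ≈ -0.68).

6.63 cm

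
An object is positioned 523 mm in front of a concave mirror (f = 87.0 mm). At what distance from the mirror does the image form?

104 mm

Mirror equation: 1/d_i = 1/f − 1/d_o = 1/(87.00) − 1/(523) = 0.01149 − 0.001912 = 0.009582, so d_i = 104 mm.
The image is real, inverted and reduced, in front of the mirror.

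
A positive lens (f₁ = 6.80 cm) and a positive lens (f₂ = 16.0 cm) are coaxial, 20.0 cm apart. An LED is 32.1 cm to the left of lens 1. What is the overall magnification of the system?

Lens 1: 1/d_i1 = 1/(6.80) − 1/(32.1) = 0.1159, so d_i1 = 8.628 cm; m₁ = −d_i1/d_o1 = -0.2688.
d_o2 = 20.0 − (8.628) = 11.37 cm.
Lens 2: 1/d_i2 = 1/(16.0) − 1/(11.37) = -0.02545, so d_i2 = -39.29 cm; m₂ = −d_i2/d_o2 = +3.456.
m = m₁·m₂ = (-0.2688)(+3.456) = -0.929.

m = -0.929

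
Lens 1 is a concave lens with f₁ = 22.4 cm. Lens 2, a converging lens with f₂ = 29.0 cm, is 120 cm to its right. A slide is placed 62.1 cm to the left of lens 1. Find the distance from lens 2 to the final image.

Lens 1 is diverging, so f₁ = −22.4 cm.
Lens 1: 1/d_i1 = 1/f₁ − 1/d_o1 = 1/(-22.4) − 1/(62.1) = -0.06075, so d_i1 = -16.46 cm.
The intermediate image is 16.46 cm to the left of lens 1 (virtual), which is 120 − (-16.46) = 136.5 cm to the left of lens 2, so d_o2 = +136.5 cm.
Lens 2: 1/d_i2 = 1/f₂ − 1/d_o2 = 1/(29.0) − 1/(136.5) = 0.02716, so d_i2 = 36.8 cm.
The final image is real, 36.8 cm to the right of lens 2 (overall magnification ≈ -0.072).

36.8 cm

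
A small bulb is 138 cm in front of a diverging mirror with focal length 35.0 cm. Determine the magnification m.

For a diverging mirror, f = -35.0 cm.
1/d_i = 1/f − 1/d_o = 1/(-35.00) − 1/(138) = -0.03582, so d_i = -27.92 cm.
m = −d_i/d_o = −(-27.92)/(138) = +0.202.
The image is virtual, upright and reduced, behind the mirror.

m = +0.202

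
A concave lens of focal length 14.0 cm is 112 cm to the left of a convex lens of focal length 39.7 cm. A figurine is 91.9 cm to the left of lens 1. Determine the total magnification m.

m = -0.0621

f₁ = −14.0 cm (diverging).
Lens 1: 1/d_i1 = 1/(-14.0) − 1/(91.9) = -0.08231, so d_i1 = -12.15 cm; m₁ = −d_i1/d_o1 = +0.1322.
d_o2 = 112 − (-12.15) = 124.2 cm.
Lens 2: 1/d_i2 = 1/(39.7) − 1/(124.2) = 0.01714, so d_i2 = 58.35 cm; m₂ = −d_i2/d_o2 = -0.4698.
m = m₁·m₂ = (+0.1322)(-0.4698) = -0.0621.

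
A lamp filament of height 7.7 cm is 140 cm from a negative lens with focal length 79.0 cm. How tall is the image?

For a negative lens, f = -79.0 cm.
1/d_i = 1/f − 1/d_o = 1/(-79.00) − 1/(140) = -0.01980, so d_i = -50.50 cm.
m = −d_i/d_o = +0.3607.
|h_i| = |m|·h_o = 0.3607 × 7.7 = 2.78 cm. The image is virtual, upright and reduced, on the same side as the object.

2.78 cm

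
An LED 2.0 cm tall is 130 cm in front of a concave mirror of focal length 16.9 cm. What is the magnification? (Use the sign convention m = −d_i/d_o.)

m = -0.149

1/d_i = 1/f − 1/d_o = 1/(16.90) − 1/(130) = 0.05148, so d_i = 19.43 cm.
m = −d_i/d_o = −(19.43)/(130) = -0.149.
The image is real, inverted and reduced, in front of the mirror.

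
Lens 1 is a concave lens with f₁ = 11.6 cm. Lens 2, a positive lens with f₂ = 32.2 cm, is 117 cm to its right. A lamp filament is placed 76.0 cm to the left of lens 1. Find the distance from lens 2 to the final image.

Lens 1 is diverging, so f₁ = −11.6 cm.
Lens 1: 1/d_i1 = 1/f₁ − 1/d_o1 = 1/(-11.6) − 1/(76.0) = -0.09936, so d_i1 = -10.06 cm.
The intermediate image is 10.06 cm to the left of lens 1 (virtual), which is 117 − (-10.06) = 127.1 cm to the left of lens 2, so d_o2 = +127.1 cm.
Lens 2: 1/d_i2 = 1/f₂ − 1/d_o2 = 1/(32.2) − 1/(127.1) = 0.02319, so d_i2 = 43.1 cm.
The final image is real, 43.1 cm to the right of lens 2 (overall magnification ≈ -0.045).

43.1 cm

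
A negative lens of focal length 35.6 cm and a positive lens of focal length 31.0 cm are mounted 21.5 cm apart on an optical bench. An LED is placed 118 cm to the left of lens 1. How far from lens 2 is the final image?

Lens 1 is diverging, so f₁ = −35.6 cm.
Lens 1: 1/d_i1 = 1/f₁ − 1/d_o1 = 1/(-35.6) − 1/(118) = -0.03656, so d_i1 = -27.35 cm.
The intermediate image is 27.35 cm to the left of lens 1 (virtual), which is 21.5 − (-27.35) = 48.85 cm to the left of lens 2, so d_o2 = +48.85 cm.
Lens 2: 1/d_i2 = 1/f₂ − 1/d_o2 = 1/(31.0) − 1/(48.85) = 0.01179, so d_i2 = 84.8 cm.
The final image is real, 84.8 cm to the right of lens 2 (overall magnification ≈ -0.40).

84.8 cm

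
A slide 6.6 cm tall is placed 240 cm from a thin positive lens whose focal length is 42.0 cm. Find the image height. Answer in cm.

1.40 cm

1/d_i = 1/f − 1/d_o = 1/(42.00) − 1/(240) = 0.01964, so d_i = 50.91 cm.
m = −d_i/d_o = -0.2121.
|h_i| = |m|·h_o = 0.2121 × 6.6 = 1.40 cm. The image is real, inverted and reduced, on the far side of the lens.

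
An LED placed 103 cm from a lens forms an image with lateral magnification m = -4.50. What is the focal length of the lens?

f = 84.3 cm (converging)

m = −d_i/d_o ⇒ d_i = −m·d_o = −(-4.50)·(103) = 463.5 cm.
1/f = 1/d_o + 1/d_i = 1/(103) + 1/(463.5) = 0.01187, so f = 84.3 cm.
Since f is positive, the lens is converging.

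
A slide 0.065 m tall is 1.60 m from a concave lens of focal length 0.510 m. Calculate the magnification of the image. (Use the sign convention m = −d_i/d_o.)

For a concave lens, f = -0.510 m.
1/d_i = 1/f − 1/d_o = 1/(-0.5100) − 1/(1.60) = -2.586, so d_i = -0.3867 m.
m = −d_i/d_o = −(-0.3867)/(1.60) = +0.242.
The image is virtual, upright and reduced, on the same side as the object.

m = +0.242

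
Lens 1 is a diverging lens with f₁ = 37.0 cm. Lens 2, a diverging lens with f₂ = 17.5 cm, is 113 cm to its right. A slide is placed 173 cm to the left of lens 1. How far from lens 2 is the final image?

15.6 cm

Lens 1 is diverging, so f₁ = −37.0 cm.
Lens 1: 1/d_i1 = 1/f₁ − 1/d_o1 = 1/(-37.0) − 1/(173) = -0.03281, so d_i1 = -30.48 cm.
The intermediate image is 30.48 cm to the left of lens 1 (virtual), which is 113 − (-30.48) = 143.5 cm to the left of lens 2, so d_o2 = +143.5 cm.
Lens 2 is diverging, so f₂ = −17.5 cm.
Lens 2: 1/d_i2 = 1/f₂ − 1/d_o2 = 1/(-17.5) − 1/(143.5) = -0.06411, so d_i2 = -15.6 cm.
The final image is virtual, 15.6 cm to the left of lens 2 (overall magnification ≈ 0.019).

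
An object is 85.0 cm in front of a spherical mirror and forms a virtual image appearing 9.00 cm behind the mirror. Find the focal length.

Virtual image ⇒ d_i = −9.00 cm.
1/f = 1/d_o + 1/d_i = 1/(85.0) + 1/(-9.00) = -0.09935, so f = -10.1 cm.
Since f is negative, the spherical mirror is convex.

f = -10.1 cm (convex)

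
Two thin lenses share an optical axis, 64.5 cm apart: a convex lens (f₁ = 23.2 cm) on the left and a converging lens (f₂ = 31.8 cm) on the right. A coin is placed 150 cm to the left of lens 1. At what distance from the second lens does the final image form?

Lens 1: 1/d_i1 = 1/f₁ − 1/d_o1 = 1/(23.2) − 1/(150) = 0.03644, so d_i1 = 27.44 cm.
The intermediate image is 27.44 cm to the right of lens 1, which is 64.5 − (27.44) = 37.06 cm to the left of lens 2, so d_o2 = +37.06 cm.
Lens 2: 1/d_i2 = 1/f₂ − 1/d_o2 = 1/(31.8) − 1/(37.06) = 0.004463, so d_i2 = 224 cm.
The final image is real, 224 cm to the right of lens 2 (overall magnification ≈ 1.1).

224 cm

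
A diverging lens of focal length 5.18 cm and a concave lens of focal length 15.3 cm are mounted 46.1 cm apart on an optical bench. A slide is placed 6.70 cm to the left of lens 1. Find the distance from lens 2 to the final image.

11.7 cm

Lens 1 is diverging, so f₁ = −5.18 cm.
Lens 1: 1/d_i1 = 1/f₁ − 1/d_o1 = 1/(-5.18) − 1/(6.70) = -0.3423, so d_i1 = -2.921 cm.
The intermediate image is 2.921 cm to the left of lens 1 (virtual), which is 46.1 − (-2.921) = 49.02 cm to the left of lens 2, so d_o2 = +49.02 cm.
Lens 2 is diverging, so f₂ = −15.3 cm.
Lens 2: 1/d_i2 = 1/f₂ − 1/d_o2 = 1/(-15.3) − 1/(49.02) = -0.08576, so d_i2 = -11.7 cm.
The final image is virtual, 11.7 cm to the left of lens 2 (overall magnification ≈ 0.10).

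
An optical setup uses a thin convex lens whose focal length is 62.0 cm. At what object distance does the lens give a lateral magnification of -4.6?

75.5 cm

m = −d_i/d_o ⇒ d_i = −m·d_o.
1/f = 1/d_o + 1/d_i = 1/d_o − 1/(m·d_o) = (1 − 1/m)/d_o, so d_o = f(1 − 1/m) = (62.00)(1 − 1/(-4.6)) = 75.5 cm.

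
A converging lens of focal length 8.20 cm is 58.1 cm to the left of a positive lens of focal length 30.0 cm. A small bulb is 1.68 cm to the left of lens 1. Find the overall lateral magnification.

Lens 1: 1/d_i1 = 1/(8.20) − 1/(1.68) = -0.4733, so d_i1 = -2.113 cm; m₁ = −d_i1/d_o1 = +1.258.
d_o2 = 58.1 − (-2.113) = 60.21 cm.
Lens 2: 1/d_i2 = 1/(30.0) − 1/(60.21) = 0.01672, so d_i2 = 59.79 cm; m₂ = −d_i2/d_o2 = -0.9930.
m = m₁·m₂ = (+1.258)(-0.9930) = -1.25.

m = -1.25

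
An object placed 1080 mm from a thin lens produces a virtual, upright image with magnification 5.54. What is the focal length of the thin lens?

f = 1320 mm (converging)

m = −d_i/d_o ⇒ d_i = −m·d_o = −(+5.54)·(1080) = -5983 mm.
1/f = 1/d_o + 1/d_i = 1/(1080) + 1/(-5983) = 0.0007588, so f = 1320 mm.
Since f is positive, the thin lens is converging.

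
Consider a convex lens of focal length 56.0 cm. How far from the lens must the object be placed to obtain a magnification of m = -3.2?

m = −d_i/d_o ⇒ d_i = −m·d_o.
1/f = 1/d_o + 1/d_i = 1/d_o − 1/(m·d_o) = (1 − 1/m)/d_o, so d_o = f(1 − 1/m) = (56.00)(1 − 1/(-3.2)) = 73.5 cm.

73.5 cm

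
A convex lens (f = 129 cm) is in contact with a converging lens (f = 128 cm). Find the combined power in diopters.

P₁ = 1/f₁ = 1/(1.29 m) = +0.7752 D; P₂ = 1/f₂ = 1/(1.28 m) = +0.7812 D.
For thin lenses in contact, P = P₁ + P₂ = (+0.7752) + (+0.7812) = +1.56 D.

P = +1.56 D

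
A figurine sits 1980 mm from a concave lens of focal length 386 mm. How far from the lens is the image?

For a concave lens, f = -386 mm.
Lens equation: 1/d_i = 1/f − 1/d_o = 1/(-386.0) − 1/(1980) = -0.002591 − 0.0005051 = -0.003096, so d_i = -323 mm.
The image is virtual, upright and reduced, on the same side as the object.

323 mm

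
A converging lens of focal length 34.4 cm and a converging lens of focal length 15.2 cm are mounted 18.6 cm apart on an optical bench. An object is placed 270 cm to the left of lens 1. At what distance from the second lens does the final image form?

Lens 1: 1/d_i1 = 1/f₁ − 1/d_o1 = 1/(34.4) − 1/(270) = 0.02537, so d_i1 = 39.42 cm.
The intermediate image is 39.42 cm to the right of lens 1, which lies 20.82 cm to the right of lens 2 — a virtual object — so d_o2 = −20.82 cm.
Lens 2: 1/d_i2 = 1/f₂ − 1/d_o2 = 1/(15.2) − 1/(-20.82) = 0.1138, so d_i2 = 8.79 cm.
The final image is real, 8.79 cm to the right of lens 2 (overall magnification ≈ -0.062).

8.79 cm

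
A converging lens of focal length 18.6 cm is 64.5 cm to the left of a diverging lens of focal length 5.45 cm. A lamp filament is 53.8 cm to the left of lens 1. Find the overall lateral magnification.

m = -0.0694

Lens 1: 1/d_i1 = 1/(18.6) − 1/(53.8) = 0.03518, so d_i1 = 28.43 cm; m₁ = −d_i1/d_o1 = -0.5284.
d_o2 = 64.5 − (28.43) = 36.07 cm.
f₂ = −5.45 cm (diverging).
Lens 2: 1/d_i2 = 1/(-5.45) − 1/(36.07) = -0.2112, so d_i2 = -4.735 cm; m₂ = −d_i2/d_o2 = +0.1313.
m = m₁·m₂ = (-0.5284)(+0.1313) = -0.0694.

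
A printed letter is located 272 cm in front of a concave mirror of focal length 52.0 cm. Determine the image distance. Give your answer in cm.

64.3 cm

Mirror equation: 1/q = 1/f − 1/p = 1/(52.00) − 1/(272) = 0.01923 − 0.003676 = 0.01555, so q = 64.3 cm.
The image is real, inverted and reduced, in front of the mirror.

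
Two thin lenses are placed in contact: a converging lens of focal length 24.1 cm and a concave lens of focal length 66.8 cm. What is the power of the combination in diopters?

P₁ = 1/f₁ = 1/(0.241 m) = +4.149 D; P₂ = 1/f₂ = 1/(-0.668 m) = -1.497 D.
For thin lenses in contact, P = P₁ + P₂ = (+4.149) + (-1.497) = +2.65 D.

P = +2.65 D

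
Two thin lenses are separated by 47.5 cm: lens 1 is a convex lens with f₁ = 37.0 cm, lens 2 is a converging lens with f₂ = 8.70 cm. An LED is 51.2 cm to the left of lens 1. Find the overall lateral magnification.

Lens 1: 1/d_i1 = 1/(37.0) − 1/(51.2) = 0.007496, so d_i1 = 133.4 cm; m₁ = −d_i1/d_o1 = -2.605.
d_o2 = 47.5 − (133.4) = -85.90 cm (virtual object).
Lens 2: 1/d_i2 = 1/(8.70) − 1/(-85.90) = 0.1266, so d_i2 = 7.900 cm; m₂ = −d_i2/d_o2 = +0.09197.
m = m₁·m₂ = (-2.605)(+0.09197) = -0.240.

m = -0.240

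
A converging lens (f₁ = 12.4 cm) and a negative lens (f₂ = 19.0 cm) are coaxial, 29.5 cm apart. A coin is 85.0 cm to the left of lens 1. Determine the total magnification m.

Lens 1: 1/d_i1 = 1/(12.4) − 1/(85.0) = 0.06888, so d_i1 = 14.52 cm; m₁ = −d_i1/d_o1 = -0.1708.
d_o2 = 29.5 − (14.52) = 14.98 cm.
f₂ = −19.0 cm (diverging).
Lens 2: 1/d_i2 = 1/(-19.0) − 1/(14.98) = -0.1194, so d_i2 = -8.376 cm; m₂ = −d_i2/d_o2 = +0.5592.
m = m₁·m₂ = (-0.1708)(+0.5592) = -0.0955.

m = -0.0955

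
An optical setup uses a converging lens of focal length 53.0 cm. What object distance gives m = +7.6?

m = −d_i/d_o ⇒ d_i = −m·d_o.
1/f = 1/d_o + 1/d_i = 1/d_o − 1/(m·d_o) = (1 − 1/m)/d_o, so d_o = f(1 − 1/m) = (53.00)(1 − 1/(+7.6)) = 46.0 cm.

46.0 cm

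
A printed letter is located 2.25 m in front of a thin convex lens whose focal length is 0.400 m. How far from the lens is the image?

0.486 m

Thin-lens equation: 1/q = 1/f − 1/p = 1/(0.4000) − 1/(2.25) = 2.500 − 0.4444 = 2.056, so q = 0.486 m.
The image is real, inverted and reduced, on the far side of the lens.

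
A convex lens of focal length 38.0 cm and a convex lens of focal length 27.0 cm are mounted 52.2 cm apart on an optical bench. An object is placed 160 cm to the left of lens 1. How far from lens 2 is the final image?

2.59 cm

Lens 1: 1/d_i1 = 1/f₁ − 1/d_o1 = 1/(38.0) − 1/(160) = 0.02007, so d_i1 = 49.84 cm.
The intermediate image is 49.84 cm to the right of lens 1, which is 52.2 − (49.84) = 2.360 cm to the left of lens 2, so d_o2 = +2.360 cm.
Lens 2: 1/d_i2 = 1/f₂ − 1/d_o2 = 1/(27.0) − 1/(2.360) = -0.3867, so d_i2 = -2.59 cm.
The final image is virtual, 2.59 cm to the left of lens 2 (overall magnification ≈ -0.34).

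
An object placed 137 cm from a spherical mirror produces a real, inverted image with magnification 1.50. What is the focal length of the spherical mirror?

m = −d_i/d_o ⇒ d_i = −m·d_o = −(-1.50)·(137) = 205.5 cm.
1/f = 1/d_o + 1/d_i = 1/(137) + 1/(205.5) = 0.01217, so f = 82.2 cm.
Since f is positive, the spherical mirror is concave.

f = 82.2 cm (concave)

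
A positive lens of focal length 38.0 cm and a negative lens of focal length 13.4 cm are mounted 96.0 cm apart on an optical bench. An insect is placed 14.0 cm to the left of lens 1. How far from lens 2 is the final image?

12.0 cm

Lens 1: 1/d_i1 = 1/f₁ − 1/d_o1 = 1/(38.0) − 1/(14.0) = -0.04511, so d_i1 = -22.17 cm.
The intermediate image is 22.17 cm to the left of lens 1 (virtual), which is 96.0 − (-22.17) = 118.2 cm to the left of lens 2, so d_o2 = +118.2 cm.
Lens 2 is diverging, so f₂ = −13.4 cm.
Lens 2: 1/d_i2 = 1/f₂ − 1/d_o2 = 1/(-13.4) − 1/(118.2) = -0.08309, so d_i2 = -12.0 cm.
The final image is virtual, 12.0 cm to the left of lens 2 (overall magnification ≈ 0.16).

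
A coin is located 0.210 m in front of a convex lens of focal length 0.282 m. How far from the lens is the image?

Thin-lens equation: 1/d_i = 1/f − 1/d_o = 1/(0.2820) − 1/(0.210) = 3.546 − 4.762 = -1.216, so d_i = -0.823 m.
The image is virtual, upright and enlarged, on the same side as the object.

0.823 m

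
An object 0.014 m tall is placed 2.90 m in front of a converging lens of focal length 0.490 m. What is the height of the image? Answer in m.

1/d_i = 1/f − 1/d_o = 1/(0.4900) − 1/(2.90) = 1.696, so d_i = 0.5896 m.
m = −d_i/d_o = -0.2033.
|h_i| = |m|·h_o = 0.2033 × 0.014 = 0.00285 m. The image is real, inverted and reduced, on the far side of the lens.

0.00285 m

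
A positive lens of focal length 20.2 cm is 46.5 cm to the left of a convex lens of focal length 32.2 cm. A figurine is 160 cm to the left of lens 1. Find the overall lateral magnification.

Lens 1: 1/d_i1 = 1/(20.2) − 1/(160) = 0.04325, so d_i1 = 23.12 cm; m₁ = −d_i1/d_o1 = -0.1445.
d_o2 = 46.5 − (23.12) = 23.38 cm.
Lens 2: 1/d_i2 = 1/(32.2) − 1/(23.38) = -0.01172, so d_i2 = -85.36 cm; m₂ = −d_i2/d_o2 = +3.651.
m = m₁·m₂ = (-0.1445)(+3.651) = -0.528.

m = -0.528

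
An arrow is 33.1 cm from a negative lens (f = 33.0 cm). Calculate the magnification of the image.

m = +0.499

For a negative lens, f = -33.0 cm.
1/d_i = 1/f − 1/d_o = 1/(-33.00) − 1/(33.1) = -0.06051, so d_i = -16.52 cm.
m = −d_i/d_o = −(-16.52)/(33.1) = +0.499.
The image is virtual, upright and reduced, on the same side as the object.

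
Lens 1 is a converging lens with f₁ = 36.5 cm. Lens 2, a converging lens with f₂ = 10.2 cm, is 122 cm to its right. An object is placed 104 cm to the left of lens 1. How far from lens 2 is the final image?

Lens 1: 1/d_i1 = 1/f₁ − 1/d_o1 = 1/(36.5) − 1/(104) = 0.01778, so d_i1 = 56.24 cm.
The intermediate image is 56.24 cm to the right of lens 1, which is 122 − (56.24) = 65.76 cm to the left of lens 2, so d_o2 = +65.76 cm.
Lens 2: 1/d_i2 = 1/f₂ − 1/d_o2 = 1/(10.2) − 1/(65.76) = 0.08283, so d_i2 = 12.1 cm.
The final image is real, 12.1 cm to the right of lens 2 (overall magnification ≈ 0.099).

12.1 cm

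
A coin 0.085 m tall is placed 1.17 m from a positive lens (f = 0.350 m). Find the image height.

1/d_i = 1/f − 1/d_o = 1/(0.3500) − 1/(1.17) = 2.002, so d_i = 0.4994 m.
m = −d_i/d_o = -0.4268.
|h_i| = |m|·h_o = 0.4268 × 0.085 = 0.0363 m. The image is real, inverted and reduced, on the far side of the lens.

0.0363 m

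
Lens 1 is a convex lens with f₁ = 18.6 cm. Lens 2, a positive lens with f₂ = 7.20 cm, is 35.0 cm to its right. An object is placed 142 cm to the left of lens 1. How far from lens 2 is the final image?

Lens 1: 1/d_i1 = 1/f₁ − 1/d_o1 = 1/(18.6) − 1/(142) = 0.04672, so d_i1 = 21.40 cm.
The intermediate image is 21.40 cm to the right of lens 1, which is 35.0 − (21.40) = 13.60 cm to the left of lens 2, so d_o2 = +13.60 cm.
Lens 2: 1/d_i2 = 1/f₂ − 1/d_o2 = 1/(7.20) − 1/(13.60) = 0.06536, so d_i2 = 15.3 cm.
The final image is real, 15.3 cm to the right of lens 2 (overall magnification ≈ 0.17).

15.3 cm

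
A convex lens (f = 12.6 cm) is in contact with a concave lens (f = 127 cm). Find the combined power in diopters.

P₁ = 1/f₁ = 1/(0.126 m) = +7.937 D; P₂ = 1/f₂ = 1/(-1.27 m) = -0.7874 D.
For thin lenses in contact, P = P₁ + P₂ = (+7.937) + (-0.7874) = +7.15 D.

P = +7.15 D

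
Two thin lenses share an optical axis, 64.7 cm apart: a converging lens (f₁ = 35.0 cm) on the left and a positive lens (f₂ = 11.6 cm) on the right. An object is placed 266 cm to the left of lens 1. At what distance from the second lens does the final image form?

22.1 cm

Lens 1: 1/d_i1 = 1/f₁ − 1/d_o1 = 1/(35.0) − 1/(266) = 0.02481, so d_i1 = 40.30 cm.
The intermediate image is 40.30 cm to the right of lens 1, which is 64.7 − (40.30) = 24.40 cm to the left of lens 2, so d_o2 = +24.40 cm.
Lens 2: 1/d_i2 = 1/f₂ − 1/d_o2 = 1/(11.6) − 1/(24.40) = 0.04522, so d_i2 = 22.1 cm.
The final image is real, 22.1 cm to the right of lens 2 (overall magnification ≈ 0.14).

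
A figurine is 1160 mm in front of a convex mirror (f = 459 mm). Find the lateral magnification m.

For a convex mirror, f = -459 mm.
1/d_i = 1/f − 1/d_o = 1/(-459.0) − 1/(1160) = -0.003041, so d_i = -328.9 mm.
m = −d_i/d_o = −(-328.9)/(1160) = +0.284.
The image is virtual, upright and reduced, behind the mirror.

m = +0.284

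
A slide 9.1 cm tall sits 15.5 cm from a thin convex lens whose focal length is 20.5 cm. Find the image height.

37.3 cm

1/d_i = 1/f − 1/d_o = 1/(20.50) − 1/(15.5) = -0.01574, so d_i = -63.55 cm.
m = −d_i/d_o = +4.100.
|h_i| = |m|·h_o = 4.100 × 9.1 = 37.3 cm. The image is virtual, upright and enlarged, on the same side as the object.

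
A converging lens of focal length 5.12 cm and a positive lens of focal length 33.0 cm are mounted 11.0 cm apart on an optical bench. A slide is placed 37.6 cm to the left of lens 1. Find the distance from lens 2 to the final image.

Lens 1: 1/d_i1 = 1/f₁ − 1/d_o1 = 1/(5.12) − 1/(37.6) = 0.1687, so d_i1 = 5.927 cm.
The intermediate image is 5.927 cm to the right of lens 1, which is 11.0 − (5.927) = 5.073 cm to the left of lens 2, so d_o2 = +5.073 cm.
Lens 2: 1/d_i2 = 1/f₂ − 1/d_o2 = 1/(33.0) − 1/(5.073) = -0.1668, so d_i2 = -5.99 cm.
The final image is virtual, 5.99 cm to the left of lens 2 (overall magnification ≈ -0.19).

5.99 cm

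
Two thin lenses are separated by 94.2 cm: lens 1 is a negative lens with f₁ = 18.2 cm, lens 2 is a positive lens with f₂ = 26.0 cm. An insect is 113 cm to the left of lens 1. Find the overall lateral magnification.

m = -0.0430

f₁ = −18.2 cm (diverging).
Lens 1: 1/d_i1 = 1/(-18.2) − 1/(113) = -0.06379, so d_i1 = -15.68 cm; m₁ = −d_i1/d_o1 = +0.1388.
d_o2 = 94.2 − (-15.68) = 109.9 cm.
Lens 2: 1/d_i2 = 1/(26.0) − 1/(109.9) = 0.02936, so d_i2 = 34.06 cm; m₂ = −d_i2/d_o2 = -0.3099.
m = m₁·m₂ = (+0.1388)(-0.3099) = -0.0430.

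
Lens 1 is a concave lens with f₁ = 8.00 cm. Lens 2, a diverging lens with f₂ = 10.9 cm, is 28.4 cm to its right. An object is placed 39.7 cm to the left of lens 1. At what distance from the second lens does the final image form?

Lens 1 is diverging, so f₁ = −8.00 cm.
Lens 1: 1/d_i1 = 1/f₁ − 1/d_o1 = 1/(-8.00) − 1/(39.7) = -0.1502, so d_i1 = -6.658 cm.
The intermediate image is 6.658 cm to the left of lens 1 (virtual), which is 28.4 − (-6.658) = 35.06 cm to the left of lens 2, so d_o2 = +35.06 cm.
Lens 2 is diverging, so f₂ = −10.9 cm.
Lens 2: 1/d_i2 = 1/f₂ − 1/d_o2 = 1/(-10.9) − 1/(35.06) = -0.1203, so d_i2 = -8.31 cm.
The final image is virtual, 8.31 cm to the left of lens 2 (overall magnification ≈ 0.040).

8.31 cm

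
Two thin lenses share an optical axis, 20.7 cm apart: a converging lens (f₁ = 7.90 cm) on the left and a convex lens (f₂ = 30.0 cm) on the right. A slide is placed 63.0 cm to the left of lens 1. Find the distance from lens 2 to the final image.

19.1 cm

Lens 1: 1/d_i1 = 1/f₁ − 1/d_o1 = 1/(7.90) − 1/(63.0) = 0.1107, so d_i1 = 9.033 cm.
The intermediate image is 9.033 cm to the right of lens 1, which is 20.7 − (9.033) = 11.67 cm to the left of lens 2, so d_o2 = +11.67 cm.
Lens 2: 1/d_i2 = 1/f₂ − 1/d_o2 = 1/(30.0) − 1/(11.67) = -0.05236, so d_i2 = -19.1 cm.
The final image is virtual, 19.1 cm to the left of lens 2 (overall magnification ≈ -0.23).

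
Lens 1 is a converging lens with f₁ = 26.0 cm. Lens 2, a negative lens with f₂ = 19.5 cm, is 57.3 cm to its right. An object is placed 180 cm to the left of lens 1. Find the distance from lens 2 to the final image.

11.3 cm

Lens 1: 1/d_i1 = 1/f₁ − 1/d_o1 = 1/(26.0) − 1/(180) = 0.03291, so d_i1 = 30.39 cm.
The intermediate image is 30.39 cm to the right of lens 1, which is 57.3 − (30.39) = 26.91 cm to the left of lens 2, so d_o2 = +26.91 cm.
Lens 2 is diverging, so f₂ = −19.5 cm.
Lens 2: 1/d_i2 = 1/f₂ − 1/d_o2 = 1/(-19.5) − 1/(26.91) = -0.08844, so d_i2 = -11.3 cm.
The final image is virtual, 11.3 cm to the left of lens 2 (overall magnification ≈ -0.071).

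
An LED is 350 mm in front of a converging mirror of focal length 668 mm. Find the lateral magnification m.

1/d_i = 1/f − 1/d_o = 1/(668.0) − 1/(350) = -0.001360, so d_i = -735.2 mm.
m = −d_i/d_o = −(-735.2)/(350) = +2.10.
The image is virtual, upright and enlarged, behind the mirror.

m = +2.10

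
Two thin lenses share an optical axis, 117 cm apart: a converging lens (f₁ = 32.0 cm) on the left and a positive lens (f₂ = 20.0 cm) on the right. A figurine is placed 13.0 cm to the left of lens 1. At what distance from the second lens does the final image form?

23.4 cm

Lens 1: 1/d_i1 = 1/f₁ − 1/d_o1 = 1/(32.0) − 1/(13.0) = -0.04567, so d_i1 = -21.89 cm.
The intermediate image is 21.89 cm to the left of lens 1 (virtual), which is 117 − (-21.89) = 138.9 cm to the left of lens 2, so d_o2 = +138.9 cm.
Lens 2: 1/d_i2 = 1/f₂ − 1/d_o2 = 1/(20.0) − 1/(138.9) = 0.04280, so d_i2 = 23.4 cm.
The final image is real, 23.4 cm to the right of lens 2 (overall magnification ≈ -0.28).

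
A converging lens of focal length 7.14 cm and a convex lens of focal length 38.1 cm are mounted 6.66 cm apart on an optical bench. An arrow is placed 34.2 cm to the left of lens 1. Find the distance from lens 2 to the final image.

2.23 cm

Lens 1: 1/d_i1 = 1/f₁ − 1/d_o1 = 1/(7.14) − 1/(34.2) = 0.1108, so d_i1 = 9.024 cm.
The intermediate image is 9.024 cm to the right of lens 1, which lies 2.364 cm to the right of lens 2 — a virtual object — so d_o2 = −2.364 cm.
Lens 2: 1/d_i2 = 1/f₂ − 1/d_o2 = 1/(38.1) − 1/(-2.364) = 0.4493, so d_i2 = 2.23 cm.
The final image is real, 2.23 cm to the right of lens 2 (overall magnification ≈ -0.25).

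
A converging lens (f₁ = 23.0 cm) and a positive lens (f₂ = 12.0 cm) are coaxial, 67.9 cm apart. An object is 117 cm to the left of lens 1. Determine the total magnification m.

m = +0.108

Lens 1: 1/d_i1 = 1/(23.0) − 1/(117) = 0.03493, so d_i1 = 28.63 cm; m₁ = −d_i1/d_o1 = -0.2447.
d_o2 = 67.9 − (28.63) = 39.27 cm.
Lens 2: 1/d_i2 = 1/(12.0) − 1/(39.27) = 0.05787, so d_i2 = 17.28 cm; m₂ = −d_i2/d_o2 = -0.4400.
m = m₁·m₂ = (-0.2447)(-0.4400) = +0.108.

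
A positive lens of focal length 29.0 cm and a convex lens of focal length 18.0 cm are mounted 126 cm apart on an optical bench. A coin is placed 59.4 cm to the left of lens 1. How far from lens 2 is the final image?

24.3 cm

Lens 1: 1/d_i1 = 1/f₁ − 1/d_o1 = 1/(29.0) − 1/(59.4) = 0.01765, so d_i1 = 56.66 cm.
The intermediate image is 56.66 cm to the right of lens 1, which is 126 − (56.66) = 69.34 cm to the left of lens 2, so d_o2 = +69.34 cm.
Lens 2: 1/d_i2 = 1/f₂ − 1/d_o2 = 1/(18.0) − 1/(69.34) = 0.04113, so d_i2 = 24.3 cm.
The final image is real, 24.3 cm to the right of lens 2 (overall magnification ≈ 0.33).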